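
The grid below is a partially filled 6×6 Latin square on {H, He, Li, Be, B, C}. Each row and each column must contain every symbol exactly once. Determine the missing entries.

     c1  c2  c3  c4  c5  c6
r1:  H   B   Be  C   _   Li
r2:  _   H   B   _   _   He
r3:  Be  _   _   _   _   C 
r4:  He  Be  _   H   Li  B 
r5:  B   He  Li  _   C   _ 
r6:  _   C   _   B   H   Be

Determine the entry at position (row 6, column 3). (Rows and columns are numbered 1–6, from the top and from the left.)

He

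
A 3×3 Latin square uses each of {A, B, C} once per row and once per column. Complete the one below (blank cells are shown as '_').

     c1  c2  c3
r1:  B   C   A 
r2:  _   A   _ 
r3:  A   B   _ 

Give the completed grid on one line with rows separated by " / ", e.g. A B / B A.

row 2 has {A}; column 1 has {A,B} — only C is left for (r2,c1).
row 2 has {A,C}; column 3 has {A} — only B is left for (r2,c3).
row 3 has {A,B}; column 3 has {A,B} — only C is left for (r3,c3).

B C A / C A B / A B C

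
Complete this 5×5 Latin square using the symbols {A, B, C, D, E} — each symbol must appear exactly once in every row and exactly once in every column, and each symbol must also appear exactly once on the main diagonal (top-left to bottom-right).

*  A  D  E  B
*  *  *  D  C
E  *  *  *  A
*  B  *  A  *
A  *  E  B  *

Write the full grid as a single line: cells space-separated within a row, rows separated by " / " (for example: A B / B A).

C A D E B / B E A D C / E D B C A / D B C A E / A C E B D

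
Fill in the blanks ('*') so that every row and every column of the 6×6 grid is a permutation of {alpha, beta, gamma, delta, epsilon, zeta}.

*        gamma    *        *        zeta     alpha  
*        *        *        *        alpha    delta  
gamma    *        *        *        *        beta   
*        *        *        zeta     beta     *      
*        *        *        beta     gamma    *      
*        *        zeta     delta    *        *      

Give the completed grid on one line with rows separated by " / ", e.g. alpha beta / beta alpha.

beta gamma delta epsilon zeta alpha / zeta epsilon beta gamma alpha delta / gamma zeta epsilon alpha delta beta / delta alpha gamma zeta beta epsilon / epsilon delta alpha beta gamma zeta / alpha beta zeta delta epsilon gamma

Cell (r1,c4): row 1 has {alpha,gamma,zeta}; column 4 has {beta,delta,zeta} → epsilon.
Cell (r2,c4): row 2 has {alpha,delta}; column 4 has {beta,delta,epsilon,zeta} → gamma.
Cell (r3,c4): row 3 has {beta,gamma}; column 4 has {beta,gamma,delta,epsilon,zeta} → alpha.
Cell (r6,c5): row 6 has {delta,zeta}; column 5 has {alpha,beta,gamma,zeta} → epsilon.
Cell (r6,c6): row 6 has {delta,epsilon,zeta}; column 6 has {alpha,beta,delta} → gamma.
Cell (r3,c5): row 3 has {alpha,beta,gamma}; column 5 has {alpha,beta,gamma,epsilon,zeta} → delta.
Cell (r4,c6): row 4 has {beta,zeta}; column 6 has {alpha,beta,gamma,delta} → epsilon.
Cell (r5,c6): row 5 has {beta,gamma}; column 6 has {alpha,beta,gamma,delta,epsilon} → zeta.
Cell (r3,c3): row 3 has {alpha,beta,gamma,delta}; column 3 has {zeta} → epsilon.
Cell (r2,c3): row 2 has {alpha,gamma,delta}; column 3 has {epsilon,zeta} → beta.
Cell (r3,c2): row 3 has {alpha,beta,gamma,delta,epsilon}; column 2 has {gamma} → zeta.
Cell (r1,c3): row 1 has {alpha,gamma,epsilon,zeta}; column 3 has {beta,epsilon,zeta} → delta.
Cell (r2,c2): row 2 has {alpha,beta,gamma,delta}; column 2 has {gamma,zeta} → epsilon.
Cell (r5,c3): row 5 has {beta,gamma,zeta}; column 3 has {beta,delta,epsilon,zeta} → alpha.
Cell (r1,c1): row 1 has {alpha,gamma,delta,epsilon,zeta}; column 1 has {gamma} → beta.
Cell (r2,c1): row 2 has {alpha,beta,gamma,delta,epsilon}; column 1 has {beta,gamma} → zeta.
Cell (r4,c3): row 4 has {beta,epsilon,zeta}; column 3 has {alpha,beta,delta,epsilon,zeta} → gamma.
Cell (r5,c2): row 5 has {alpha,beta,gamma,zeta}; column 2 has {gamma,epsilon,zeta} → delta.
Cell (r6,c1): row 6 has {gamma,delta,epsilon,zeta}; column 1 has {beta,gamma,zeta} → alpha.
Cell (r6,c2): row 6 has {alpha,gamma,delta,epsilon,zeta}; column 2 has {gamma,delta,epsilon,zeta} → beta.
Cell (r4,c1): row 4 has {beta,gamma,epsilon,zeta}; column 1 has {alpha,beta,gamma,zeta} → delta.
Cell (r4,c2): row 4 has {beta,gamma,delta,epsilon,zeta}; column 2 has {beta,gamma,delta,epsilon,zeta} → alpha.
Cell (r5,c1): row 5 has {alpha,beta,gamma,delta,zeta}; column 1 has {alpha,beta,gamma,delta,zeta} → epsilon.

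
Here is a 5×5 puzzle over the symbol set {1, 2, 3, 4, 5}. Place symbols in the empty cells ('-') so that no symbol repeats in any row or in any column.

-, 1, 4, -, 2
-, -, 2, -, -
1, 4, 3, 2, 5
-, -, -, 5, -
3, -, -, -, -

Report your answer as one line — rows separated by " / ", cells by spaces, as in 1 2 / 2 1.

(r1,c1) = 5
(r1,c4) = 3
(r2,c1) = 4
(r2,c4) = 1
(r2,c5) = 3
(r4,c1) = 2
(r4,c2) = 3
(r4,c3) = 1
(r4,c5) = 4
(r5,c3) = 5
(r5,c4) = 4
(r5,c5) = 1
(r2,c2) = 5
(r5,c2) = 2

5 1 4 3 2 / 4 5 2 1 3 / 1 4 3 2 5 / 2 3 1 5 4 / 3 2 5 4 1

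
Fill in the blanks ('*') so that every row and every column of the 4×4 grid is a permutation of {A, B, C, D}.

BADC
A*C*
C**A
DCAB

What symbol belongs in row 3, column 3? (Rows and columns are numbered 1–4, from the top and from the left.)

At row 2, column 4: row 2 has {A,C}; column 4 has {A,B,C}; that leaves D.
At row 3, column 3: row 3 has {A,C}; column 3 has {A,C,D}; that leaves B.

B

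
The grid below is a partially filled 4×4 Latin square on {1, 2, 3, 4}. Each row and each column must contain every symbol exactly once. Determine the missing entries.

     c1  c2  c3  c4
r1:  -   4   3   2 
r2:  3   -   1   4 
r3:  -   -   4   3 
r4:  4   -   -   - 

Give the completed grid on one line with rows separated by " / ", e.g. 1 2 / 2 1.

row 1 has {2,3,4}; column 1 has {3,4} — only 1 is left for (r1,c1).
row 2 has {1,3,4}; column 2 has {4} — only 2 is left for (r2,c2).
row 3 has {3,4}; column 1 has {1,3,4} — only 2 is left for (r3,c1).
row 3 has {2,3,4}; column 2 has {2,4} — only 1 is left for (r3,c2).
row 4 has {4}; column 2 has {1,2,4} — only 3 is left for (r4,c2).
row 4 has {3,4}; column 3 has {1,3,4} — only 2 is left for (r4,c3).
row 4 has {2,3,4}; column 4 has {2,3,4} — only 1 is left for (r4,c4).

1 4 3 2 / 3 2 1 4 / 2 1 4 3 / 4 3 2 1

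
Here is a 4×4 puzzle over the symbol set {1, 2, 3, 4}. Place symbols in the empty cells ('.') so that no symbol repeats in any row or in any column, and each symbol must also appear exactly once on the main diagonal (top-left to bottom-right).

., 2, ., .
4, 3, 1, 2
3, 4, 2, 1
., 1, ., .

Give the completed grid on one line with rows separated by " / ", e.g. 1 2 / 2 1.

1 2 4 3 / 4 3 1 2 / 3 4 2 1 / 2 1 3 4

(r1,c1) = 1
(r4,c1) = 2
(r4,c4) = 4
(r1,c4) = 3
(r4,c3) = 3
(r1,c3) = 4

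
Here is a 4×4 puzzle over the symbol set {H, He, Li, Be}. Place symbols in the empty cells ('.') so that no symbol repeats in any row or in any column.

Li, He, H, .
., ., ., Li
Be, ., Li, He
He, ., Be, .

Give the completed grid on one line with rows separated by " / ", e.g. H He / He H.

(r1,c4) = Be
(r2,c1) = H
(r2,c2) = Be
(r2,c3) = He
(r3,c2) = H
(r4,c2) = Li
(r4,c4) = H

Li He H Be / H Be He Li / Be H Li He / He Li Be H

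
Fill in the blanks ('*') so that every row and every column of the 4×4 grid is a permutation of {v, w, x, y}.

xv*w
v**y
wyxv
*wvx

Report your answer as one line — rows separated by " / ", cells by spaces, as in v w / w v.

x v y w / v x w y / w y x v / y w v x

At row 1, column 3: row 1 has {v,w,x}; column 3 has {v,x}; that leaves y.
At row 2, column 2: row 2 has {v,y}; column 2 has {v,w,y}; that leaves x.
At row 2, column 3: row 2 has {v,x,y}; column 3 has {v,x,y}; that leaves w.
At row 4, column 1: row 4 has {v,w,x}; column 1 has {v,w,x}; that leaves y.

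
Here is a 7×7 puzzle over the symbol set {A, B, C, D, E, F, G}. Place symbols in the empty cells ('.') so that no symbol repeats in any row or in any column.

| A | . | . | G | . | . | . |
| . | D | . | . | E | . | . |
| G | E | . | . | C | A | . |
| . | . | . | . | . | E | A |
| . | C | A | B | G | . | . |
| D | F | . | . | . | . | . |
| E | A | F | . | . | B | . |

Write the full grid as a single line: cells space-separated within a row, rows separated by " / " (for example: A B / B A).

(r1,c2): row 1 has {A,G}; column 2 has {A,C,D,E,F}, so it must be B.
(r4,c2): row 4 has {A,E}; column 2 has {A,B,C,D,E,F}, so it must be G.
(r5,c1): row 5 has {A,B,C,G}; column 1 has {A,D,E,G}, so it must be F.
(r5,c6): row 5 has {A,B,C,F,G}; column 6 has {A,B,E}, so it must be D.
(r5,c7): row 5 has {A,B,C,D,F,G}; column 7 has {A}, so it must be E.
(r7,c5): row 7 has {A,B,E,F}; column 5 has {C,E,G}, so it must be D.
(r1,c5): row 1 has {A,B,G}; column 5 has {C,D,E,G}, so it must be F.
(r1,c6): row 1 has {A,B,F,G}; column 6 has {A,B,D,E}, so it must be C.
(r1,c7): row 1 has {A,B,C,F,G}; column 7 has {A,E}, so it must be D.
(r4,c5): row 4 has {A,E,G}; column 5 has {C,D,E,F,G}, so it must be B.
(r6,c5): row 6 has {D,F}; column 5 has {B,C,D,E,F,G}, so it must be A.
(r6,c6): row 6 has {A,D,F}; column 6 has {A,B,C,D,E}, so it must be G.
(r7,c4): row 7 has {A,B,D,E,F}; column 4 has {B,G}, so it must be C.
(r7,c7): row 7 has {A,B,C,D,E,F}; column 7 has {A,D,E}, so it must be G.
(r1,c3): row 1 has {A,B,C,D,F,G}; column 3 has {A,F}, so it must be E.
(r2,c6): row 2 has {D,E}; column 6 has {A,B,C,D,E,G}, so it must be F.
(r4,c1): row 4 has {A,B,E,G}; column 1 has {A,D,E,F,G}, so it must be C.
(r4,c3): row 4 has {A,B,C,E,G}; column 3 has {A,E,F}, so it must be D.
(r4,c4): row 4 has {A,B,C,D,E,G}; column 4 has {B,C,G}, so it must be F.
(r6,c4): row 6 has {A,D,F,G}; column 4 has {B,C,F,G}, so it must be E.
(r2,c1): row 2 has {D,E,F}; column 1 has {A,C,D,E,F,G}, so it must be B.
(r2,c4): row 2 has {B,D,E,F}; column 4 has {B,C,E,F,G}, so it must be A.
(r2,c7): row 2 has {A,B,D,E,F}; column 7 has {A,D,E,G}, so it must be C.
(r3,c3): row 3 has {A,C,E,G}; column 3 has {A,D,E,F}, so it must be B.
(r3,c4): row 3 has {A,B,C,E,G}; column 4 has {A,B,C,E,F,G}, so it must be D.
(r3,c7): row 3 has {A,B,C,D,E,G}; column 7 has {A,C,D,E,G}, so it must be F.
(r6,c3): row 6 has {A,D,E,F,G}; column 3 has {A,B,D,E,F}, so it must be C.
(r6,c7): row 6 has {A,C,D,E,F,G}; column 7 has {A,C,D,E,F,G}, so it must be B.
(r2,c3): row 2 has {A,B,C,D,E,F}; column 3 has {A,B,C,D,E,F}, so it must be G.

A B E G F C D / B D G A E F C / G E B D C A F / C G D F B E A / F C A B G D E / D F C E A G B / E A F C D B G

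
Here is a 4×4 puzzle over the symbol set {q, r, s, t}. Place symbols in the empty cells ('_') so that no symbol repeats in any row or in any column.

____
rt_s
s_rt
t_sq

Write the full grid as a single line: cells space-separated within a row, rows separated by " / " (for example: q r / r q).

q s t r / r t q s / s q r t / t r s q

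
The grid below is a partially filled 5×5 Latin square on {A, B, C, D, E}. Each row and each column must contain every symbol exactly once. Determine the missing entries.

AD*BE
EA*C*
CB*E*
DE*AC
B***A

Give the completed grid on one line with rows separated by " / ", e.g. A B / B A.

(r1,c3) = C
(r3,c5) = D
(r4,c3) = B
(r5,c2) = C
(r5,c4) = D
(r2,c3) = D
(r2,c5) = B
(r3,c3) = A
(r5,c3) = E

A D C B E / E A D C B / C B A E D / D E B A C / B C E D A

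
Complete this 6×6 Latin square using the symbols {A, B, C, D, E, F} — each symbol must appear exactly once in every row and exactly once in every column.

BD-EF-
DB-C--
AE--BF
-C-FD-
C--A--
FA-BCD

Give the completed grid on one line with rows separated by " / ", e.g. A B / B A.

(r3,c4) = D
(r4,c1) = E
(r5,c2) = F
(r5,c5) = E
(r5,c6) = B
(r6,c3) = E
(r2,c5) = A
(r2,c6) = E
(r3,c3) = C
(r4,c6) = A
(r5,c3) = D
(r1,c3) = A
(r1,c6) = C
(r2,c3) = F
(r4,c3) = B

B D A E F C / D B F C A E / A E C D B F / E C B F D A / C F D A E B / F A E B C D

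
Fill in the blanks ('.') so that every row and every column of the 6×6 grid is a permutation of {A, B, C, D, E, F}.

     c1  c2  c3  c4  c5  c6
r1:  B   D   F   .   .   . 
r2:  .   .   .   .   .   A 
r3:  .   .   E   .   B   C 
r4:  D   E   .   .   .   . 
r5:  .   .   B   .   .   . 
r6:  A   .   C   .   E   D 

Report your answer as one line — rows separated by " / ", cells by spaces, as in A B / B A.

B D F C A E / C B D E F A / F A E D B C / D E A F C B / E C B A D F / A F C B E D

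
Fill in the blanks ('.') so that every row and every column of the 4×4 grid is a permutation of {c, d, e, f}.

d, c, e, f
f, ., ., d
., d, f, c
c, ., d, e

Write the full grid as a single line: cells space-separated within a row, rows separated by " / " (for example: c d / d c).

d c e f / f e c d / e d f c / c f d e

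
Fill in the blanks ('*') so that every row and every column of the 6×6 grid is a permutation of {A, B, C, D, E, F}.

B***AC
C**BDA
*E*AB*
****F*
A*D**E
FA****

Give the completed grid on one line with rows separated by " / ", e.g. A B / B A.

B D F E A C / C F E B D A / D E C A B F / E C A D F B / A B D F C E / F A B C E D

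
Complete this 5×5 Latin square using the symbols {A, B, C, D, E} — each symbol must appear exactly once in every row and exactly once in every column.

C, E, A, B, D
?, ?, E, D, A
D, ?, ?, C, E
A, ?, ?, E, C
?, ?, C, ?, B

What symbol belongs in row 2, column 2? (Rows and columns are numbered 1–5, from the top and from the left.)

C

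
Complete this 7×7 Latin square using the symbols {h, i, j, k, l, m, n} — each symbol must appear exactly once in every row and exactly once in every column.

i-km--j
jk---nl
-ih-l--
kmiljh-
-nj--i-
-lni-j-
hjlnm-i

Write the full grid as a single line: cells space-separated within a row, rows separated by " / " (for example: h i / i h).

i h k m n l j / j k m h i n l / n i h j l m k / k m i l j h n / l n j k h i m / m l n i k j h / h j l n m k i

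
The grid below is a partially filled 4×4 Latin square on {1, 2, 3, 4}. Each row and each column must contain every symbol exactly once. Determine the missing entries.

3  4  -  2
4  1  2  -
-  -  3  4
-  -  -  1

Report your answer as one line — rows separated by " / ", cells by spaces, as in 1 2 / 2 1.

3 4 1 2 / 4 1 2 3 / 1 2 3 4 / 2 3 4 1

At row 1, column 3: row 1 has {2,3,4}; column 3 has {2,3}; that leaves 1.
At row 2, column 4: row 2 has {1,2,4}; column 4 has {1,2,4}; that leaves 3.
At row 3, column 2: row 3 has {3,4}; column 2 has {1,4}; that leaves 2.
At row 4, column 1: row 4 has {1}; column 1 has {3,4}; that leaves 2.
At row 4, column 2: row 4 has {1,2}; column 2 has {1,2,4}; that leaves 3.
At row 4, column 3: row 4 has {1,2,3}; column 3 has {1,2,3}; that leaves 4.
At row 3, column 1: row 3 has {2,3,4}; column 1 has {2,3,4}; that leaves 1.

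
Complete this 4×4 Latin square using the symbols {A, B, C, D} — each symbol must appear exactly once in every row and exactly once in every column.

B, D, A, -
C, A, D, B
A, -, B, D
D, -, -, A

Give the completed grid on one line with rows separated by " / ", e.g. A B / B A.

B D A C / C A D B / A C B D / D B C A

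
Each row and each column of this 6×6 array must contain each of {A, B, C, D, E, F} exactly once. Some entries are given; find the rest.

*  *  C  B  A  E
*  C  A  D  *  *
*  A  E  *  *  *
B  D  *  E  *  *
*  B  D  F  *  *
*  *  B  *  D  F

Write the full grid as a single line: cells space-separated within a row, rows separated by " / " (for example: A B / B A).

D F C B A E / E C A D F B / F A E C B D / B D F E C A / A B D F E C / C E B A D F

(r1,c2) = F
(r2,c6) = B
(r3,c4) = C
(r3,c6) = D
(r4,c3) = F
(r4,c5) = C
(r4,c6) = A
(r5,c5) = E
(r5,c6) = C
(r6,c2) = E
(r6,c4) = A
(r1,c1) = D
(r2,c5) = F
(r3,c1) = F
(r3,c5) = B
(r5,c1) = A
(r6,c1) = C
(r2,c1) = E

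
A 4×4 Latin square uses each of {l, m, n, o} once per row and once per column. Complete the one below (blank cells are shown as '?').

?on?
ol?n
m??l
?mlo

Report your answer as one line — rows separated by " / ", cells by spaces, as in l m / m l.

l o n m / o l m n / m n o l / n m l o

row 1 has {n,o}; column 1 has {m,o} — only l is left for (r1,c1).
row 1 has {l,n,o}; column 4 has {l,n,o} — only m is left for (r1,c4).
row 2 has {l,n,o}; column 3 has {l,n} — only m is left for (r2,c3).
row 3 has {l,m}; column 2 has {l,m,o} — only n is left for (r3,c2).
row 3 has {l,m,n}; column 3 has {l,m,n} — only o is left for (r3,c3).
row 4 has {l,m,o}; column 1 has {l,m,o} — only n is left for (r4,c1).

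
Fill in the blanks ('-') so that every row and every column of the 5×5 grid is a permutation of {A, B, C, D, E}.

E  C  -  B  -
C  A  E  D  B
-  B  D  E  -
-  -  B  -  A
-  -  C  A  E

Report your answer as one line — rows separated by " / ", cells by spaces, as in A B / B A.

E C A B D / C A E D B / A B D E C / D E B C A / B D C A E

Cell (r1,c3): row 1 has {B,C,E}; column 3 has {B,C,D,E} → A.
Cell (r1,c5): row 1 has {A,B,C,E}; column 5 has {A,B,E} → D.
Cell (r3,c1): row 3 has {B,D,E}; column 1 has {C,E} → A.
Cell (r3,c5): row 3 has {A,B,D,E}; column 5 has {A,B,D,E} → C.
Cell (r4,c1): row 4 has {A,B}; column 1 has {A,C,E} → D.
Cell (r4,c2): row 4 has {A,B,D}; column 2 has {A,B,C} → E.
Cell (r4,c4): row 4 has {A,B,D,E}; column 4 has {A,B,D,E} → C.
Cell (r5,c1): row 5 has {A,C,E}; column 1 has {A,C,D,E} → B.
Cell (r5,c2): row 5 has {A,B,C,E}; column 2 has {A,B,C,E} → D.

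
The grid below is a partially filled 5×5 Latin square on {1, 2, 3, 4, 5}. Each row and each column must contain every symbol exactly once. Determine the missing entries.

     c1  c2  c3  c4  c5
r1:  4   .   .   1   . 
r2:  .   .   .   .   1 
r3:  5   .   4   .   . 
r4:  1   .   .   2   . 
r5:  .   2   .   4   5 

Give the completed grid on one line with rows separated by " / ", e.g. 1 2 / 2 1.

At row 3, column 4: row 3 has {4,5}; column 4 has {1,2,4}; that leaves 3.
At row 3, column 5: row 3 has {3,4,5}; column 5 has {1,5}; that leaves 2.
At row 5, column 1: row 5 has {2,4,5}; column 1 has {1,4,5}; that leaves 3.
At row 5, column 3: row 5 has {2,3,4,5}; column 3 has {4}; that leaves 1.
At row 1, column 5: row 1 has {1,4}; column 5 has {1,2,5}; that leaves 3.
At row 2, column 1: row 2 has {1}; column 1 has {1,3,4,5}; that leaves 2.
At row 2, column 4: row 2 has {1,2}; column 4 has {1,2,3,4}; that leaves 5.
At row 3, column 2: row 3 has {2,3,4,5}; column 2 has {2}; that leaves 1.
At row 4, column 5: row 4 has {1,2}; column 5 has {1,2,3,5}; that leaves 4.
At row 1, column 2: row 1 has {1,3,4}; column 2 has {1,2}; that leaves 5.
At row 1, column 3: row 1 has {1,3,4,5}; column 3 has {1,4}; that leaves 2.
At row 2, column 3: row 2 has {1,2,5}; column 3 has {1,2,4}; that leaves 3.
At row 4, column 2: row 4 has {1,2,4}; column 2 has {1,2,5}; that leaves 3.
At row 4, column 3: row 4 has {1,2,3,4}; column 3 has {1,2,3,4}; that leaves 5.
At row 2, column 2: row 2 has {1,2,3,5}; column 2 has {1,2,3,5}; that leaves 4.

4 5 2 1 3 / 2 4 3 5 1 / 5 1 4 3 2 / 1 3 5 2 4 / 3 2 1 4 5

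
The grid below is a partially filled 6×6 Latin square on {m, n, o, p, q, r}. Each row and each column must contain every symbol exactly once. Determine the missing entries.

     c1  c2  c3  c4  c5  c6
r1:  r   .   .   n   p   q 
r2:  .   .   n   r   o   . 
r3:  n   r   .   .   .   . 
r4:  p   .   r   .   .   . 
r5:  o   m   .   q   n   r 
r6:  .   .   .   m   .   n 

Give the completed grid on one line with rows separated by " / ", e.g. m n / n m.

r o m n p q / m q n r o p / n r q p m o / p n r o q m / o m p q n r / q p o m r n

row 1 has {n,p,q,r}; column 2 has {m,r} — only o is left for (r1,c2).
row 1 has {n,o,p,q,r}; column 3 has {n,r} — only m is left for (r1,c3).
row 4 has {p,r}; column 4 has {m,n,q,r} — only o is left for (r4,c4).
row 4 has {o,p,r}; column 6 has {n,q,r} — only m is left for (r4,c6).
row 5 has {m,n,o,q,r}; column 3 has {m,n,r} — only p is left for (r5,c3).
row 6 has {m,n}; column 1 has {n,o,p,r} — only q is left for (r6,c1).
row 6 has {m,n,q}; column 2 has {m,o,r} — only p is left for (r6,c2).
row 6 has {m,n,p,q}; column 3 has {m,n,p,r} — only o is left for (r6,c3).
row 6 has {m,n,o,p,q}; column 5 has {n,o,p} — only r is left for (r6,c5).
row 2 has {n,o,r}; column 1 has {n,o,p,q,r} — only m is left for (r2,c1).
row 2 has {m,n,o,r}; column 2 has {m,o,p,r} — only q is left for (r2,c2).
row 2 has {m,n,o,q,r}; column 6 has {m,n,q,r} — only p is left for (r2,c6).
row 3 has {n,r}; column 3 has {m,n,o,p,r} — only q is left for (r3,c3).
row 3 has {n,q,r}; column 4 has {m,n,o,q,r} — only p is left for (r3,c4).
row 3 has {n,p,q,r}; column 5 has {n,o,p,r} — only m is left for (r3,c5).
row 3 has {m,n,p,q,r}; column 6 has {m,n,p,q,r} — only o is left for (r3,c6).
row 4 has {m,o,p,r}; column 2 has {m,o,p,q,r} — only n is left for (r4,c2).
row 4 has {m,n,o,p,r}; column 5 has {m,n,o,p,r} — only q is left for (r4,c5).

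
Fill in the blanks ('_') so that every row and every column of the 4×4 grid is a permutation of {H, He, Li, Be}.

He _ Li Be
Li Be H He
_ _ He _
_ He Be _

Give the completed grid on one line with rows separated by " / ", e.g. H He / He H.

He H Li Be / Li Be H He / Be Li He H / H He Be Li

Cell (r1,c2): row 1 has {He,Li,Be}; column 2 has {He,Be} → H.
Cell (r3,c2): row 3 has {He}; column 2 has {H,He,Be} → Li.
Cell (r3,c4): row 3 has {He,Li}; column 4 has {He,Be} → H.
Cell (r4,c1): row 4 has {He,Be}; column 1 has {He,Li} → H.
Cell (r4,c4): row 4 has {H,He,Be}; column 4 has {H,He,Be} → Li.
Cell (r3,c1): row 3 has {H,He,Li}; column 1 has {H,He,Li} → Be.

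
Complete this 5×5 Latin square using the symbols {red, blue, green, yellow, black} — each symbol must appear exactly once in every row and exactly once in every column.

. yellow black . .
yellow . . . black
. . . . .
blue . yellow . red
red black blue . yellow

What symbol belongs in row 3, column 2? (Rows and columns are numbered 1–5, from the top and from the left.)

blue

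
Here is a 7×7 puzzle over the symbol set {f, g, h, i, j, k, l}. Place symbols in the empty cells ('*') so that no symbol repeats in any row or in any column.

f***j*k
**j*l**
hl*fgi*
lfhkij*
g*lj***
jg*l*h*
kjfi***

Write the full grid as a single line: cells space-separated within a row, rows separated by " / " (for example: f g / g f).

f i g h j l k / i k j g l f h / h l k f g i j / l f h k i j g / g h l j f k i / j g i l k h f / k j f i h g l

Cell (r2,c1): row 2 has {j,l}; column 1 has {f,g,h,j,k,l} → i.
Cell (r3,c3): row 3 has {f,g,h,i,l}; column 3 has {f,h,j,l} → k.
Cell (r3,c7): row 3 has {f,g,h,i,k,l}; column 7 has {k} → j.
Cell (r4,c7): row 4 has {f,h,i,j,k,l}; column 7 has {j,k} → g.
Cell (r6,c3): row 6 has {g,h,j,l}; column 3 has {f,h,j,k,l} → i.
Cell (r6,c7): row 6 has {g,h,i,j,l}; column 7 has {g,j,k} → f.
Cell (r7,c5): row 7 has {f,i,j,k}; column 5 has {g,i,j,l} → h.
Cell (r7,c7): row 7 has {f,h,i,j,k}; column 7 has {f,g,j,k} → l.
Cell (r1,c3): row 1 has {f,j,k}; column 3 has {f,h,i,j,k,l} → g.
Cell (r1,c4): row 1 has {f,g,j,k}; column 4 has {f,i,j,k,l} → h.
Cell (r1,c6): row 1 has {f,g,h,j,k}; column 6 has {h,i,j} → l.
Cell (r2,c4): row 2 has {i,j,l}; column 4 has {f,h,i,j,k,l} → g.
Cell (r2,c7): row 2 has {g,i,j,l}; column 7 has {f,g,j,k,l} → h.
Cell (r5,c7): row 5 has {g,j,l}; column 7 has {f,g,h,j,k,l} → i.
Cell (r6,c5): row 6 has {f,g,h,i,j,l}; column 5 has {g,h,i,j,l} → k.
Cell (r7,c6): row 7 has {f,h,i,j,k,l}; column 6 has {h,i,j,l} → g.
Cell (r1,c2): row 1 has {f,g,h,j,k,l}; column 2 has {f,g,j,l} → i.
Cell (r2,c2): row 2 has {g,h,i,j,l}; column 2 has {f,g,i,j,l} → k.
Cell (r2,c6): row 2 has {g,h,i,j,k,l}; column 6 has {g,h,i,j,l} → f.
Cell (r5,c2): row 5 has {g,i,j,l}; column 2 has {f,g,i,j,k,l} → h.
Cell (r5,c5): row 5 has {g,h,i,j,l}; column 5 has {g,h,i,j,k,l} → f.
Cell (r5,c6): row 5 has {f,g,h,i,j,l}; column 6 has {f,g,h,i,j,l} → k.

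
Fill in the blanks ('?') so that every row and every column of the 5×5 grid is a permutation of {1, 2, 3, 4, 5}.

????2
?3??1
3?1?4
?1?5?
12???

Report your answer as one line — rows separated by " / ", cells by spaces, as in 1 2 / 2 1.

5 4 3 1 2 / 2 3 5 4 1 / 3 5 1 2 4 / 4 1 2 5 3 / 1 2 4 3 5

Cell (r3,c2): row 3 has {1,3,4}; column 2 has {1,2,3} → 5.
Cell (r3,c4): row 3 has {1,3,4,5}; column 4 has {5} → 2.
Cell (r4,c5): row 4 has {1,5}; column 5 has {1,2,4} → 3.
Cell (r5,c5): row 5 has {1,2}; column 5 has {1,2,3,4} → 5.
Cell (r1,c2): row 1 has {2}; column 2 has {1,2,3,5} → 4.
Cell (r2,c4): row 2 has {1,3}; column 4 has {2,5} → 4.
Cell (r5,c4): row 5 has {1,2,5}; column 4 has {2,4,5} → 3.
Cell (r1,c1): row 1 has {2,4}; column 1 has {1,3} → 5.
Cell (r1,c3): row 1 has {2,4,5}; column 3 has {1} → 3.
Cell (r1,c4): row 1 has {2,3,4,5}; column 4 has {2,3,4,5} → 1.
Cell (r2,c1): row 2 has {1,3,4}; column 1 has {1,3,5} → 2.
Cell (r2,c3): row 2 has {1,2,3,4}; column 3 has {1,3} → 5.
Cell (r4,c1): row 4 has {1,3,5}; column 1 has {1,2,3,5} → 4.
Cell (r4,c3): row 4 has {1,3,4,5}; column 3 has {1,3,5} → 2.
Cell (r5,c3): row 5 has {1,2,3,5}; column 3 has {1,2,3,5} → 4.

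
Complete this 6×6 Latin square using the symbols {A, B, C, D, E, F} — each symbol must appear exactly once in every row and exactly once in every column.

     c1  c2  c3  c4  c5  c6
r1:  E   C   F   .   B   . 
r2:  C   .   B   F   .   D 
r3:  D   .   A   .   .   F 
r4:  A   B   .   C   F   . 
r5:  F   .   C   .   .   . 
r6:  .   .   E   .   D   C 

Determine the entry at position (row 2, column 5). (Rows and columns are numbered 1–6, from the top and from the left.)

E

(r1,c6) = A
(r3,c2) = E
(r3,c4) = B
(r3,c5) = C
(r4,c3) = D
(r4,c6) = E
(r5,c6) = B
(r6,c1) = B
(r6,c4) = A
(r1,c4) = D
(r2,c2) = A
(r2,c5) = E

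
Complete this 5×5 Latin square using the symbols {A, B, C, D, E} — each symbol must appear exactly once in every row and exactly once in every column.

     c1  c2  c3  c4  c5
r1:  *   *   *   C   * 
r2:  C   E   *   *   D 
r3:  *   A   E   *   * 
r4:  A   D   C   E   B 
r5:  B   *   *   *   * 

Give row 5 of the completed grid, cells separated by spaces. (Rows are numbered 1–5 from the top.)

B C A D E

(r1,c2): row 1 has {C}; column 2 has {A,D,E}, so it must be B.
(r3,c1): row 3 has {A,E}; column 1 has {A,B,C}, so it must be D.
(r3,c4): row 3 has {A,D,E}; column 4 has {C,E}, so it must be B.
(r3,c5): row 3 has {A,B,D,E}; column 5 has {B,D}, so it must be C.
(r5,c2): row 5 has {B}; column 2 has {A,B,D,E}, so it must be C.
(r1,c1): row 1 has {B,C}; column 1 has {A,B,C,D}, so it must be E.
(r1,c5): row 1 has {B,C,E}; column 5 has {B,C,D}, so it must be A.
(r2,c4): row 2 has {C,D,E}; column 4 has {B,C,E}, so it must be A.
(r5,c4): row 5 has {B,C}; column 4 has {A,B,C,E}, so it must be D.
(r5,c5): row 5 has {B,C,D}; column 5 has {A,B,C,D}, so it must be E.
(r1,c3): row 1 has {A,B,C,E}; column 3 has {C,E}, so it must be D.
(r2,c3): row 2 has {A,C,D,E}; column 3 has {C,D,E}, so it must be B.
(r5,c3): row 5 has {B,C,D,E}; column 3 has {B,C,D,E}, so it must be A.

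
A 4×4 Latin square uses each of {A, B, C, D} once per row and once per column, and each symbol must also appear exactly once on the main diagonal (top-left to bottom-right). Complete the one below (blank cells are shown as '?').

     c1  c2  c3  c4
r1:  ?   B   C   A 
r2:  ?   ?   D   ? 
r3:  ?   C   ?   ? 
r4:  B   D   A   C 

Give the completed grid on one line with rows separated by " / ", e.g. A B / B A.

D B C A / C A D B / A C B D / B D A C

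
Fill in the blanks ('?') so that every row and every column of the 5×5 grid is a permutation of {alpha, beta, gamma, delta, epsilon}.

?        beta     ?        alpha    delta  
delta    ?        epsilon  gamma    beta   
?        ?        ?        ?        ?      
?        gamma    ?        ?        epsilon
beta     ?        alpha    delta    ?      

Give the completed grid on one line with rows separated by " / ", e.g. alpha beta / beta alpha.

(r1,c3) = gamma
(r2,c2) = alpha
(r4,c1) = alpha
(r4,c4) = beta
(r5,c2) = epsilon
(r5,c5) = gamma
(r1,c1) = epsilon
(r3,c1) = gamma
(r3,c2) = delta
(r3,c3) = beta
(r3,c4) = epsilon
(r3,c5) = alpha
(r4,c3) = delta

epsilon beta gamma alpha delta / delta alpha epsilon gamma beta / gamma delta beta epsilon alpha / alpha gamma delta beta epsilon / beta epsilon alpha delta gamma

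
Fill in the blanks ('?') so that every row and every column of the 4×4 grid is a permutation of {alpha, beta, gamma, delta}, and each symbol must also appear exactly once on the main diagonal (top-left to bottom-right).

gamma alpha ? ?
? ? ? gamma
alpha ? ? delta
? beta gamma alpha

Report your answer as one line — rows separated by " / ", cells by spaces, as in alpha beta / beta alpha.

Cell (r1,c4): row 1 has {alpha,gamma}; column 4 has {alpha,gamma,delta} → beta.
Cell (r2,c2): row 2 has {gamma}; column 2 has {alpha,beta}; the diagonal has {alpha,gamma} → delta.
Cell (r3,c2): row 3 has {alpha,delta}; column 2 has {alpha,beta,delta} → gamma.
Cell (r3,c3): row 3 has {alpha,gamma,delta}; column 3 has {gamma}; the diagonal has {alpha,gamma,delta} → beta.
Cell (r4,c1): row 4 has {alpha,beta,gamma}; column 1 has {alpha,gamma} → delta.
Cell (r1,c3): row 1 has {alpha,beta,gamma}; column 3 has {beta,gamma} → delta.
Cell (r2,c1): row 2 has {gamma,delta}; column 1 has {alpha,gamma,delta} → beta.
Cell (r2,c3): row 2 has {beta,gamma,delta}; column 3 has {beta,gamma,delta} → alpha.

gamma alpha delta beta / beta delta alpha gamma / alpha gamma beta delta / delta beta gamma alpha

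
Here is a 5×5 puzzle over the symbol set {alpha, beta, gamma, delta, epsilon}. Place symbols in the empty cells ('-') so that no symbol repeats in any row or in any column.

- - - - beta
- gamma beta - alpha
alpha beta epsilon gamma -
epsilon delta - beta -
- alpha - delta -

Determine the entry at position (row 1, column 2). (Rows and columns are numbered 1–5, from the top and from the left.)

epsilon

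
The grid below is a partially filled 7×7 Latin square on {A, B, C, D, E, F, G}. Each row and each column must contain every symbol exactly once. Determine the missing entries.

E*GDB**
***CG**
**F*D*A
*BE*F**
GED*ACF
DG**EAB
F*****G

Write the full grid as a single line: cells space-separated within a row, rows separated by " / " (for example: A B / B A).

(r1,c6) = F
(r1,c7) = C
(r3,c2) = C
(r4,c7) = D
(r5,c4) = B
(r6,c3) = C
(r6,c4) = F
(r7,c5) = C
(r1,c2) = A
(r2,c7) = E
(r3,c1) = B
(r4,c6) = G
(r7,c2) = D
(r2,c1) = A
(r2,c2) = F
(r2,c3) = B
(r2,c6) = D
(r3,c6) = E
(r4,c1) = C
(r4,c4) = A
(r7,c3) = A
(r7,c4) = E
(r7,c6) = B
(r3,c4) = G

E A G D B F C / A F B C G D E / B C F G D E A / C B E A F G D / G E D B A C F / D G C F E A B / F D A E C B G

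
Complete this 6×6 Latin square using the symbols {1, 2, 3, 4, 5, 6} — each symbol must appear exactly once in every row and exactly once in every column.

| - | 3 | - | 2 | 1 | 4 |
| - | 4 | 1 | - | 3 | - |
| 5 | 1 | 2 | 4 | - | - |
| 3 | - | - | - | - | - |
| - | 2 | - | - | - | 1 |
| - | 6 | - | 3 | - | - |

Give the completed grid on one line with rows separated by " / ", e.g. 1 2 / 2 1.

(r1,c1): row 1 has {1,2,3,4}; column 1 has {3,5}, so it must be 6.
(r1,c3): row 1 has {1,2,3,4,6}; column 3 has {1,2}, so it must be 5.
(r2,c1): row 2 has {1,3,4}; column 1 has {3,5,6}, so it must be 2.
(r3,c5): row 3 has {1,2,4,5}; column 5 has {1,3}, so it must be 6.
(r3,c6): row 3 has {1,2,4,5,6}; column 6 has {1,4}, so it must be 3.
(r4,c2): row 4 has {3}; column 2 has {1,2,3,4,6}, so it must be 5.
(r5,c1): row 5 has {1,2}; column 1 has {2,3,5,6}, so it must be 4.
(r5,c5): row 5 has {1,2,4}; column 5 has {1,3,6}, so it must be 5.
(r6,c1): row 6 has {3,6}; column 1 has {2,3,4,5,6}, so it must be 1.
(r6,c3): row 6 has {1,3,6}; column 3 has {1,2,5}, so it must be 4.
(r6,c5): row 6 has {1,3,4,6}; column 5 has {1,3,5,6}, so it must be 2.
(r6,c6): row 6 has {1,2,3,4,6}; column 6 has {1,3,4}, so it must be 5.
(r2,c6): row 2 has {1,2,3,4}; column 6 has {1,3,4,5}, so it must be 6.
(r4,c3): row 4 has {3,5}; column 3 has {1,2,4,5}, so it must be 6.
(r4,c4): row 4 has {3,5,6}; column 4 has {2,3,4}, so it must be 1.
(r4,c5): row 4 has {1,3,5,6}; column 5 has {1,2,3,5,6}, so it must be 4.
(r4,c6): row 4 has {1,3,4,5,6}; column 6 has {1,3,4,5,6}, so it must be 2.
(r5,c3): row 5 has {1,2,4,5}; column 3 has {1,2,4,5,6}, so it must be 3.
(r5,c4): row 5 has {1,2,3,4,5}; column 4 has {1,2,3,4}, so it must be 6.
(r2,c4): row 2 has {1,2,3,4,6}; column 4 has {1,2,3,4,6}, so it must be 5.

6 3 5 2 1 4 / 2 4 1 5 3 6 / 5 1 2 4 6 3 / 3 5 6 1 4 2 / 4 2 3 6 5 1 / 1 6 4 3 2 5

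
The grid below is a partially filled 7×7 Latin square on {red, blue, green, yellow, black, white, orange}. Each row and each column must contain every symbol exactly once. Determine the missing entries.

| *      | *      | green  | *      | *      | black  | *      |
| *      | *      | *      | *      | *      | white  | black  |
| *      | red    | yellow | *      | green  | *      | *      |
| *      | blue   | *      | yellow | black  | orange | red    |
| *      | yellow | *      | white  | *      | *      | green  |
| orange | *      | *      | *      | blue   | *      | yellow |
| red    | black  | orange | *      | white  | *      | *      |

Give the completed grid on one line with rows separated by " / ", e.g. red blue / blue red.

(r3,c6) = blue
(r4,c3) = white
(r5,c6) = red
(r6,c6) = green
(r7,c6) = yellow
(r7,c7) = blue
(r4,c1) = green
(r5,c5) = orange
(r6,c2) = white
(r7,c4) = green
(r1,c2) = orange
(r1,c7) = white
(r2,c2) = green
(r3,c7) = orange
(r3,c4) = black
(r6,c4) = red
(r1,c4) = blue
(r2,c4) = orange
(r3,c1) = white
(r6,c3) = black
(r1,c1) = yellow
(r1,c5) = red
(r2,c1) = blue
(r2,c3) = red
(r2,c5) = yellow
(r5,c1) = black
(r5,c3) = blue

yellow orange green blue red black white / blue green red orange yellow white black / white red yellow black green blue orange / green blue white yellow black orange red / black yellow blue white orange red green / orange white black red blue green yellow / red black orange green white yellow blue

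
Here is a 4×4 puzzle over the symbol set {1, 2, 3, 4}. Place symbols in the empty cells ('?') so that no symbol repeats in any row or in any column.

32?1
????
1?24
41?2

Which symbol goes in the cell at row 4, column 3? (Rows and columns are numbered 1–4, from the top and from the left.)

Cell (r1,c3): row 1 has {1,2,3}; column 3 has {2} → 4.
Cell (r2,c1): row 2 is empty so far; column 1 has {1,3,4} → 2.
Cell (r2,c4): row 2 has {2}; column 4 has {1,2,4} → 3.
Cell (r3,c2): row 3 has {1,2,4}; column 2 has {1,2} → 3.
Cell (r4,c3): row 4 has {1,2,4}; column 3 has {2,4} → 3.

3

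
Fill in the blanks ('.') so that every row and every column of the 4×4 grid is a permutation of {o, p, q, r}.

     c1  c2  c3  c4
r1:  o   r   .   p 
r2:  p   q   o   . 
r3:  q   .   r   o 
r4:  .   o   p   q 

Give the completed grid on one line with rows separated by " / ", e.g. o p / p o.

o r q p / p q o r / q p r o / r o p q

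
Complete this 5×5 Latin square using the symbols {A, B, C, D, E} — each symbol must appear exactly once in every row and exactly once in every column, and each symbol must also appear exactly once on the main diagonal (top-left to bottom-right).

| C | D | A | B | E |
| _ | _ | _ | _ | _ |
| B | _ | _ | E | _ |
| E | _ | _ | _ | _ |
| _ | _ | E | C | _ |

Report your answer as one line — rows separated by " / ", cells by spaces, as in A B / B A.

C D A B E / A E B D C / B C D E A / E B C A D / D A E C B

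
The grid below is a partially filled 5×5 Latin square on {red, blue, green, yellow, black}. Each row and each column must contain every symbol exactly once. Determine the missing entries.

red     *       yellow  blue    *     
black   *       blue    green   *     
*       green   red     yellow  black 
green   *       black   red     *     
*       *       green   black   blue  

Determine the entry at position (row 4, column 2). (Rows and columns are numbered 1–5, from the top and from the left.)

row 1 has {red,blue,yellow}; column 2 has {green} — only black is left for (r1,c2).
row 1 has {red,blue,yellow,black}; column 5 has {blue,black} — only green is left for (r1,c5).
row 3 has {red,green,yellow,black}; column 1 has {red,green,black} — only blue is left for (r3,c1).
row 4 has {red,green,black}; column 5 has {blue,green,black} — only yellow is left for (r4,c5).
row 5 has {blue,green,black}; column 1 has {red,blue,green,black} — only yellow is left for (r5,c1).
row 5 has {blue,green,yellow,black}; column 2 has {green,black} — only red is left for (r5,c2).
row 2 has {blue,green,black}; column 2 has {red,green,black} — only yellow is left for (r2,c2).
row 2 has {blue,green,yellow,black}; column 5 has {blue,green,yellow,black} — only red is left for (r2,c5).
row 4 has {red,green,yellow,black}; column 2 has {red,green,yellow,black} — only blue is left for (r4,c2).

blue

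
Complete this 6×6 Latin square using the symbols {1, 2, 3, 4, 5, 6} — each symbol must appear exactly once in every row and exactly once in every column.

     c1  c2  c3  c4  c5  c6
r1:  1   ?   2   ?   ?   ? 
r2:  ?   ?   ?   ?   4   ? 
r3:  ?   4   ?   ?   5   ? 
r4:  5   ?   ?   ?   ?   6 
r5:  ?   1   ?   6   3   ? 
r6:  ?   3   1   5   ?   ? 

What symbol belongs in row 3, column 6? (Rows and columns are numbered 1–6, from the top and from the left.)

1

(r1,c5): row 1 has {1,2}; column 5 has {3,4,5}, so it must be 6.
(r4,c2): row 4 has {5,6}; column 2 has {1,3,4}, so it must be 2.
(r4,c5): row 4 has {2,5,6}; column 5 has {3,4,5,6}, so it must be 1.
(r6,c5): row 6 has {1,3,5}; column 5 has {1,3,4,5,6}, so it must be 2.
(r6,c6): row 6 has {1,2,3,5}; column 6 has {6}, so it must be 4.
(r1,c2): row 1 has {1,2,6}; column 2 has {1,2,3,4}, so it must be 5.
(r1,c6): row 1 has {1,2,5,6}; column 6 has {4,6}, so it must be 3.
(r2,c2): row 2 has {4}; column 2 has {1,2,3,4,5}, so it must be 6.
(r6,c1): row 6 has {1,2,3,4,5}; column 1 has {1,5}, so it must be 6.
(r1,c4): row 1 has {1,2,3,5,6}; column 4 has {5,6}, so it must be 4.
(r4,c4): row 4 has {1,2,5,6}; column 4 has {4,5,6}, so it must be 3.
(r4,c3): row 4 has {1,2,3,5,6}; column 3 has {1,2}, so it must be 4.
(r5,c3): row 5 has {1,3,6}; column 3 has {1,2,4}, so it must be 5.
(r5,c6): row 5 has {1,3,5,6}; column 6 has {3,4,6}, so it must be 2.
(r2,c3): row 2 has {4,6}; column 3 has {1,2,4,5}, so it must be 3.
(r3,c3): row 3 has {4,5}; column 3 has {1,2,3,4,5}, so it must be 6.
(r3,c6): row 3 has {4,5,6}; column 6 has {2,3,4,6}, so it must be 1.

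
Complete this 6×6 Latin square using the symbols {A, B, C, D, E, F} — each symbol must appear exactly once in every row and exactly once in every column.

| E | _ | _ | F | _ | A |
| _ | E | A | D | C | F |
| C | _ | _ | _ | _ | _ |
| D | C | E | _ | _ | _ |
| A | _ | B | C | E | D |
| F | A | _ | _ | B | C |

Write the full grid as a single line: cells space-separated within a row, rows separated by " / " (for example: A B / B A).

E B C F D A / B E A D C F / C D F B A E / D C E A F B / A F B C E D / F A D E B C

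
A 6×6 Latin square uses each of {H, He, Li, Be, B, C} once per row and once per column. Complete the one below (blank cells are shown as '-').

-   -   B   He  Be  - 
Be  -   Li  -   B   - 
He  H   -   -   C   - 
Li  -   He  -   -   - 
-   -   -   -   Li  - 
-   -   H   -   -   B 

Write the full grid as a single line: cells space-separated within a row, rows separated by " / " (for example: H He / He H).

H Li B He Be C / Be C Li H B He / He H Be B C Li / Li B He C H Be / B He C Be Li H / C Be H Li He B

row 3 has {H,He,C}; column 3 has {H,He,Li,B} — only Be is left for (r3,c3).
row 3 has {H,He,Be,C}; column 6 has {B} — only Li is left for (r3,c6).
row 4 has {He,Li}; column 5 has {Li,Be,B,C} — only H is left for (r4,c5).
row 5 has {Li}; column 3 has {H,He,Li,Be,B} — only C is left for (r5,c3).
row 6 has {H,B}; column 1 has {He,Li,Be} — only C is left for (r6,c1).
row 6 has {H,B,C}; column 5 has {H,Li,Be,B,C} — only He is left for (r6,c5).
row 1 has {He,Be,B}; column 1 has {He,Li,Be,C} — only H is left for (r1,c1).
row 1 has {H,He,Be,B}; column 6 has {Li,B} — only C is left for (r1,c6).
row 3 has {H,He,Li,Be,C}; column 4 has {He} — only B is left for (r3,c4).
row 4 has {H,He,Li}; column 6 has {Li,B,C} — only Be is left for (r4,c6).
row 5 has {Li,C}; column 1 has {H,He,Li,Be,C} — only B is left for (r5,c1).
row 1 has {H,He,Be,B,C}; column 2 has {H} — only Li is left for (r1,c2).
row 4 has {H,He,Li,Be}; column 4 has {He,B} — only C is left for (r4,c4).
row 6 has {H,He,B,C}; column 2 has {H,Li} — only Be is left for (r6,c2).
row 6 has {H,He,Be,B,C}; column 4 has {He,B,C} — only Li is left for (r6,c4).
row 2 has {Li,Be,B}; column 4 has {He,Li,B,C} — only H is left for (r2,c4).
row 2 has {H,Li,Be,B}; column 6 has {Li,Be,B,C} — only He is left for (r2,c6).
row 4 has {H,He,Li,Be,C}; column 2 has {H,Li,Be} — only B is left for (r4,c2).
row 5 has {Li,B,C}; column 2 has {H,Li,Be,B} — only He is left for (r5,c2).
row 5 has {He,Li,B,C}; column 4 has {H,He,Li,B,C} — only Be is left for (r5,c4).
row 5 has {He,Li,Be,B,C}; column 6 has {He,Li,Be,B,C} — only H is left for (r5,c6).
row 2 has {H,He,Li,Be,B}; column 2 has {H,He,Li,Be,B} — only C is left for (r2,c2).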